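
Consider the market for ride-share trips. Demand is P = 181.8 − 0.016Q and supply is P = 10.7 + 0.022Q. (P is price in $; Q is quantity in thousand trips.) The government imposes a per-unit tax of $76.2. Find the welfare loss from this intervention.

Competitive equilibrium: 181.8 − 0.016Q = 10.7 + 0.022Q → Q* = 4502.6316, P* = 109.7579.
With the tax, the buyer price exceeds the seller price by 76.2: (181.8 − 0.016Q) − (10.7 + 0.022Q) = 76.2 → Q' = 2497.3684.
ΔQ = 4502.6316 − 2497.3684 = 2005.2632; the wedge equals the tax, 76.2.
Deadweight loss = ½ × 2005.2632 × 76.2 = $76400.53 thousand.

$76400.53 thousand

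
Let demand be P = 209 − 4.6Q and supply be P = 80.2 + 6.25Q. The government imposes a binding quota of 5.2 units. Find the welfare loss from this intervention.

Competitive equilibrium: 209 − 4.6Q = 80.2 + 6.25Q → Q* = 11.871, P* = 154.3935.
At Q = 5.2: demand price = 209 − 4.6·5.2 = 185.08; supply price = 80.2 + 6.25·5.2 = 112.7.
ΔQ = 11.871 − 5.2 = 6.671; wedge = 185.08 − 112.7 = 72.38.
DWL = ½ × 6.671 × 72.38 = 241.42.

241.42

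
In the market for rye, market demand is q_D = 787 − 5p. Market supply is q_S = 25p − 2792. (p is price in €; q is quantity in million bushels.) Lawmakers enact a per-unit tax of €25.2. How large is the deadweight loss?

In inverse form: demand p = 157.4 − 0.2q, supply p = 111.68 + 0.04q.
Competitive equilibrium: 157.4 − 0.2q = 111.68 + 0.04q → q* = 190.5, p* = 119.3.
With the tax, the buyer price exceeds the seller price by 25.2: (157.4 − 0.2q) − (111.68 + 0.04q) = 25.2 → q' = 85.5.
Δq = 190.5 − 85.5 = 105; the wedge equals the tax, 25.2.
The triangle = ½ × 105 × 25.2 = €1323 million.

€1323 million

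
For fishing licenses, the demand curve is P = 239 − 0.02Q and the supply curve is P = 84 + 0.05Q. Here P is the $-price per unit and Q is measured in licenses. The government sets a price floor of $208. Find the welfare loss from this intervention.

$15444.64

Competitive equilibrium: 239 − 0.02Q = 84 + 0.05Q → Q* = 2214.2857, P* = 194.7143.
At the floor P = 208, quantity demanded = (239 − 208)/0.02 = 1550.
Sellers' marginal cost at Q' = 1550: 84 + 0.05·1550 = 161.5.
ΔQ = 2214.2857 − 1550 = 664.2857; wedge = 208 − 161.5 = 46.5.
Welfare loss = ½ × 664.2857 × 46.5 = $15444.64.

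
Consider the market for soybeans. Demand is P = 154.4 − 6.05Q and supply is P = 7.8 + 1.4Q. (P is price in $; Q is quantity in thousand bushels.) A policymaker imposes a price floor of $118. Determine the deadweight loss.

$695.20 thousand

Competitive equilibrium: 154.4 − 6.05Q = 7.8 + 1.4Q → Q* = 19.67785, P* = 35.34899.
At the floor P = 118, quantity demanded = (154.4 − 118)/6.05 = 6.01653.
Sellers' marginal cost at Q' = 6.01653: 7.8 + 1.4·6.01653 = 16.22314.
ΔQ = 19.67785 − 6.01653 = 13.66132; wedge = 118 − 16.22314 = 101.77686.
Deadweight loss = ½ × 13.66132 × 101.77686 = $695.20 thousand.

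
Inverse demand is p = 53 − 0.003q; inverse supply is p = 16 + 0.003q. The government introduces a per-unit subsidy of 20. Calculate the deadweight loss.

Competitive equilibrium: 53 − 0.003q = 16 + 0.003q → q* = 6166.6667, p* = 34.5.
The subsidy lowers effective supply by 20: p = 0.003q − 4.
New quantity: 53 − 0.003q = 0.003q − 4 → q' = 9500.
Overproduction Δq = 9500 − 6166.6667 = 3333.3333; wedge = subsidy = 20.
DWL = ½ × 3333.3333 × 20 = 33333.33.

33333.33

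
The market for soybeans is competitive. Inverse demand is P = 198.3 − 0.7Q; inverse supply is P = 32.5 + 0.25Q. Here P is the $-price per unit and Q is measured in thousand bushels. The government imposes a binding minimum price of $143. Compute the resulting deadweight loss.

Competitive equilibrium: 198.3 − 0.7Q = 32.5 + 0.25Q → Q* = 174.5263, P* = 76.1316.
At the floor P = 143, quantity demanded = (198.3 − 143)/0.7 = 79.
Sellers' marginal cost at Q' = 79: 32.5 + 0.25·79 = 52.25.
ΔQ = 174.5263 − 79 = 95.5263; wedge = 143 − 52.25 = 90.75.
DWL = ½ × 95.5263 × 90.75 = $4334.51 thousand.

$4334.51 thousand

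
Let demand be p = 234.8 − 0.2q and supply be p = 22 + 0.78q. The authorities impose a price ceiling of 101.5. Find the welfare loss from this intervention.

6505.04

Competitive equilibrium: 234.8 − 0.2q = 22 + 0.78q → q* = 217.1429, p* = 191.3714.
At the ceiling p = 101.5, quantity supplied = (101.5 − 22)/0.78 = 101.9231.
Willingness to pay at q' = 101.9231: 234.8 − 0.2·101.9231 = 214.4154.
Δq = 217.1429 − 101.9231 = 115.2198; wedge = 214.4154 − 101.5 = 112.9154.
DWL = ½ × 115.2198 × 112.9154 = 6505.04.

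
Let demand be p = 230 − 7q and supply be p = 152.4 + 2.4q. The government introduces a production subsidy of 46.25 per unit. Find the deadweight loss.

Competitive equilibrium: 230 − 7q = 152.4 + 2.4q → q* = 8.2553, p* = 172.2128.
The subsidy lowers effective supply by 46.25: p = 106.15 + 2.4q.
New quantity: 230 − 7q = 106.15 + 2.4q → q' = 13.1755.
Overproduction Δq = 13.1755 − 8.2553 = 4.9202; wedge = subsidy = 46.25.
DWL = ½ × 4.9202 × 46.25 = 113.78.

113.78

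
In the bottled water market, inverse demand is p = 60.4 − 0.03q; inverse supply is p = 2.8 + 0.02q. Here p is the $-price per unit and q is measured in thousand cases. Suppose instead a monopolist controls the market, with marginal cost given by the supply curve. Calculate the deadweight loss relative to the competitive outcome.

$4665.60 thousand

Competitive equilibrium: 60.4 − 0.03q = 2.8 + 0.02q → q* = 1152, p* = 25.84.
Marginal revenue: MR = 60.4 − 0.06q. Set MR = MC: 60.4 − 0.06q = 2.8 + 0.02q → q_m = 720.
Price p_m = 60.4 − 0.03·720 = 38.8; MC(q_m) = 2.8 + 0.02·720 = 17.2.
Competitive q* = 1152, so Δq = 432; wedge = 38.8 − 17.2 = 21.6.
DWL = ½ × 432 × 21.6 = $4665.60 thousand.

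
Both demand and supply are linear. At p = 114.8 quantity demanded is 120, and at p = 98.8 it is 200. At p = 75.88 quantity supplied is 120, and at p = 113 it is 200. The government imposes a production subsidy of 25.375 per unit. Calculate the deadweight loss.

484.86

Demand slope = (98.8 − 114.8)/(200 − 120) = −0.2, so p = 138.8 − 0.2q.
Supply slope = (113 − 75.88)/(200 − 120) = 0.464, so p = 20.2 + 0.464q.
Competitive equilibrium: 138.8 − 0.2q = 20.2 + 0.464q → q* = 178.6145, p* = 103.0771.
The subsidy lowers effective supply by 25.375: p = 0.464q − 5.175.
New quantity: 138.8 − 0.2q = 0.464q − 5.175 → q' = 216.8298.
Overproduction Δq = 216.8298 − 178.6145 = 38.2153; wedge = subsidy = 25.375.
The triangle = ½ × 38.2153 × 25.375 = 484.86.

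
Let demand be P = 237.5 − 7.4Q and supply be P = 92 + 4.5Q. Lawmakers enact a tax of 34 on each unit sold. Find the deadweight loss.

Competitive equilibrium: 237.5 − 7.4Q = 92 + 4.5Q → Q* = 12.2269, P* = 147.021.
With the tax, the buyer price exceeds the seller price by 34: (237.5 − 7.4Q) − (92 + 4.5Q) = 34 → Q' = 9.3697.
ΔQ = 12.2269 − 9.3697 = 2.8572; the wedge equals the tax, 34.
Welfare loss = ½ × 2.8572 × 34 = 48.57.

48.57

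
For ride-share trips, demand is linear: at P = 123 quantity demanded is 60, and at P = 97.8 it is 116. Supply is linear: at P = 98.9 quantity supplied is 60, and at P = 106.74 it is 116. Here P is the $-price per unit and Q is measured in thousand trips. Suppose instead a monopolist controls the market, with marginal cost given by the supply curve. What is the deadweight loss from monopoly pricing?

Demand slope = (97.8 − 123)/(116 − 60) = −0.45, so P = 150 − 0.45Q.
Supply slope = (106.74 − 98.9)/(116 − 60) = 0.14, so P = 90.5 + 0.14Q.
Competitive equilibrium: 150 − 0.45Q = 90.5 + 0.14Q → Q* = 100.8475, P* = 104.6186.
Marginal revenue: MR = 150 − 0.9Q. Set MR = MC: 150 − 0.9Q = 90.5 + 0.14Q → Q_m = 57.2115.
Price P_m = 150 − 0.45·57.2115 = 124.2548; MC(Q_m) = 90.5 + 0.14·57.2115 = 98.5096.
Competitive Q* = 100.8475, so ΔQ = 43.636; wedge = 124.2548 − 98.5096 = 25.7452.
Deadweight loss = ½ × 43.636 × 25.7452 = $561.71 thousand.

$561.71 thousand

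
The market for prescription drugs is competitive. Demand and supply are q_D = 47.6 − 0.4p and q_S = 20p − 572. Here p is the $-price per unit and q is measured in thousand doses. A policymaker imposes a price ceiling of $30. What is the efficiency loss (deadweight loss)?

$70.78 thousand

In inverse form: demand p = 119 − 2.5q, supply p = 28.6 + 0.05q.
Competitive equilibrium: 119 − 2.5q = 28.6 + 0.05q → q* = 35.451, p* = 30.3725.
At the ceiling p = 30, quantity supplied = (30 − 28.6)/0.05 = 28.
Willingness to pay at q' = 28: 119 − 2.5·28 = 49.
Δq = 35.451 − 28 = 7.451; wedge = 49 − 30 = 19.
Deadweight loss = ½ × 7.451 × 19 = $70.78 thousand.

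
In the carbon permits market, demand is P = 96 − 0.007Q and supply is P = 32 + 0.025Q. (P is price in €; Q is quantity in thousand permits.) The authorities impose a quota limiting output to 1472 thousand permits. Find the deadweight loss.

Competitive equilibrium: 96 − 0.007Q = 32 + 0.025Q → Q* = 2000, P* = 82.
At Q = 1472: demand price = 96 − 0.007·1472 = 85.696; supply price = 32 + 0.025·1472 = 68.8.
ΔQ = 2000 − 1472 = 528; wedge = 85.696 − 68.8 = 16.896.
Deadweight loss = ½ × 528 × 16.896 = €4460.544 thousand.

€4460.544 thousand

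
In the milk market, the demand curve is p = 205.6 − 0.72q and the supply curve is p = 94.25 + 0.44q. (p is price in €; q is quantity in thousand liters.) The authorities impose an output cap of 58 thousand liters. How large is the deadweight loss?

€837.14 thousand

Competitive equilibrium: 205.6 − 0.72q = 94.25 + 0.44q → q* = 95.9914, p* = 136.4862.
At q = 58: demand price = 205.6 − 0.72·58 = 163.84; supply price = 94.25 + 0.44·58 = 119.77.
Δq = 95.9914 − 58 = 37.9914; wedge = 163.84 − 119.77 = 44.07.
Deadweight loss = ½ × 37.9914 × 44.07 = €837.14 thousand.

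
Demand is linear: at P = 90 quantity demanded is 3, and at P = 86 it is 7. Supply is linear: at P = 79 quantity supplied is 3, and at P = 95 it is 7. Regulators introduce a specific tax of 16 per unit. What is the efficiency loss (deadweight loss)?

Demand slope = (86 − 90)/(7 − 3) = −1, so P = 93 − Q.
Supply slope = (95 − 79)/(7 − 3) = 4, so P = 67 + 4Q.
Competitive equilibrium: 93 − Q = 67 + 4Q → Q* = 5.2, P* = 87.8.
With the tax, the buyer price exceeds the seller price by 16: (93 − Q) − (67 + 4Q) = 16 → Q' = 2.
ΔQ = 5.2 − 2 = 3.2; the wedge equals the tax, 16.
The triangle = ½ × 3.2 × 16 = 25.60.

25.60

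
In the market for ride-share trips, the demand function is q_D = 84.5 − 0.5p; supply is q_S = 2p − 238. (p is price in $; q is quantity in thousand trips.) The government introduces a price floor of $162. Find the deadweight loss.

In inverse form: demand p = 169 − 2q, supply p = 119 + 0.5q.
Competitive equilibrium: 169 − 2q = 119 + 0.5q → q* = 20, p* = 129.
At the floor p = 162, quantity demanded = (169 − 162)/2 = 3.5.
Sellers' marginal cost at q' = 3.5: 119 + 0.5·3.5 = 120.75.
Δq = 20 − 3.5 = 16.5; wedge = 162 − 120.75 = 41.25.
DWL = ½ × 16.5 × 41.25 = $340.31 thousand.

$340.31 thousand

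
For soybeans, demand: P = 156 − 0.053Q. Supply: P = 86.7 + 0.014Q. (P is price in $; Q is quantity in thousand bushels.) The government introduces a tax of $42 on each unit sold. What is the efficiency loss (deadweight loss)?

$13164.18 thousand

Competitive equilibrium: 156 − 0.053Q = 86.7 + 0.014Q → Q* = 1034.3284, P* = 101.1806.
With the tax, the buyer price exceeds the seller price by 42: (156 − 0.053Q) − (86.7 + 0.014Q) = 42 → Q' = 407.4627.
ΔQ = 1034.3284 − 407.4627 = 626.8657; the wedge equals the tax, 42.
DWL = ½ × 626.8657 × 42 = $13164.18 thousand.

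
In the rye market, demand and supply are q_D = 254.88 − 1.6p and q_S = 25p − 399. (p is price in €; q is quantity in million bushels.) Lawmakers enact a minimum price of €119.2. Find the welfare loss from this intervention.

In inverse form: demand p = 159.3 − 0.625q, supply p = 15.96 + 0.04q.
Competitive equilibrium: 159.3 − 0.625q = 15.96 + 0.04q → q* = 215.5489, p* = 24.582.
At the floor p = 119.2, quantity demanded = (159.3 − 119.2)/0.625 = 64.16.
Sellers' marginal cost at q' = 64.16: 15.96 + 0.04·64.16 = 18.5264.
Δq = 215.5489 − 64.16 = 151.3889; wedge = 119.2 − 18.5264 = 100.6736.
Welfare loss = ½ × 151.3889 × 100.6736 = €7620.43 million.

€7620.43 million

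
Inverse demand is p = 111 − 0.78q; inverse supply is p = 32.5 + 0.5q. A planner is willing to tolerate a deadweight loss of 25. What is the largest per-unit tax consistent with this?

Competitive equilibrium: 111 − 0.78q = 32.5 + 0.5q → q* = 61.3281, p* = 63.1641.
A tax t gives Δq = t/1.28 and wedge t, so DWL = t²/2.56.
t²/2.56 = 25 → t² = 64 → t = 8.

8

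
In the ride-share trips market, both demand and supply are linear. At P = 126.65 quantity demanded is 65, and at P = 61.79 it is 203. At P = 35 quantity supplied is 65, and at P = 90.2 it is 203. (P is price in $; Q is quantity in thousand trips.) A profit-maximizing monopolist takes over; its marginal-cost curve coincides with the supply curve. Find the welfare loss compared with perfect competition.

Demand slope = (61.79 − 126.65)/(203 − 65) = −0.47, so P = 157.2 − 0.47Q.
Supply slope = (90.2 − 35)/(203 − 65) = 0.4, so P = 9 + 0.4Q.
Competitive equilibrium: 157.2 − 0.47Q = 9 + 0.4Q → Q* = 170.3448, P* = 77.1379.
Marginal revenue: MR = 157.2 − 0.94Q. Set MR = MC: 157.2 − 0.94Q = 9 + 0.4Q → Q_m = 110.597.
Price P_m = 157.2 − 0.47·110.597 = 105.2194; MC(Q_m) = 9 + 0.4·110.597 = 53.2388.
Competitive Q* = 170.3448, so ΔQ = 59.7478; wedge = 105.2194 − 53.2388 = 51.9806.
DWL = ½ × 59.7478 × 51.9806 = $1552.86 thousand.

$1552.86 thousand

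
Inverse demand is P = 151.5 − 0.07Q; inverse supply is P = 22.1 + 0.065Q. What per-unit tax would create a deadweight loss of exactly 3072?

28.8

Competitive equilibrium: 151.5 − 0.07Q = 22.1 + 0.065Q → Q* = 958.5185, P* = 84.4037.
A tax t gives ΔQ = t/0.135 and wedge t, so DWL = t²/0.27.
t²/0.27 = 3072 → t² = 829.44 → t = 28.8.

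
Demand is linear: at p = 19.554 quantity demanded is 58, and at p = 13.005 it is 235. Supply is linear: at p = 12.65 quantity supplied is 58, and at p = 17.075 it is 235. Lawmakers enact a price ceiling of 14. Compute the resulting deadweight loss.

Demand slope = (13.005 − 19.554)/(235 − 58) = −0.037, so p = 21.7 − 0.037q.
Supply slope = (17.075 − 12.65)/(235 − 58) = 0.025, so p = 11.2 + 0.025q.
Competitive equilibrium: 21.7 − 0.037q = 11.2 + 0.025q → q* = 169.3548, p* = 15.4339.
At the ceiling p = 14, quantity supplied = (14 − 11.2)/0.025 = 112.
Willingness to pay at q' = 112: 21.7 − 0.037·112 = 17.556.
Δq = 169.3548 − 112 = 57.3548; wedge = 17.556 − 14 = 3.556.
Welfare loss = ½ × 57.3548 × 3.556 = 101.98.

101.98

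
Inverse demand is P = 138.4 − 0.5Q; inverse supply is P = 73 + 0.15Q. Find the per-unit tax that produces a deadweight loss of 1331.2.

Competitive equilibrium: 138.4 − 0.5Q = 73 + 0.15Q → Q* = 100.6154, P* = 88.0923.
A tax t gives ΔQ = t/0.65 and wedge t, so DWL = t²/1.3.
t²/1.3 = 1331.2 → t² = 1730.56 → t = 41.6.

41.6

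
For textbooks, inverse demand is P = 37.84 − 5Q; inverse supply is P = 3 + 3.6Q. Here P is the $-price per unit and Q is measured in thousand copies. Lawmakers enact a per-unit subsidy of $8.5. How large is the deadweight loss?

$4.20 thousand

Competitive equilibrium: 37.84 − 5Q = 3 + 3.6Q → Q* = 4.0512, P* = 17.5842.
The subsidy lowers effective supply by 8.5: P = 3.6Q − 5.5.
New quantity: 37.84 − 5Q = 3.6Q − 5.5 → Q' = 5.0395.
Overproduction ΔQ = 5.0395 − 4.0512 = 0.9883; wedge = subsidy = 8.5.
Deadweight loss = ½ × 0.9883 × 8.5 = $4.20 thousand.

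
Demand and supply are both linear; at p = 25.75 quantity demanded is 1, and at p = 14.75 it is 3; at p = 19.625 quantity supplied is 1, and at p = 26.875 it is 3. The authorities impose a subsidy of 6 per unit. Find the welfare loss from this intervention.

Demand slope = (14.75 − 25.75)/(3 − 1) = −5.5, so p = 31.25 − 5.5q.
Supply slope = (26.875 − 19.625)/(3 − 1) = 3.625, so p = 16 + 3.625q.
Competitive equilibrium: 31.25 − 5.5q = 16 + 3.625q → q* = 1.6712, p* = 22.0582.
The subsidy lowers effective supply by 6: p = 10 + 3.625q.
New quantity: 31.25 − 5.5q = 10 + 3.625q → q' = 2.3288.
Overproduction Δq = 2.3288 − 1.6712 = 0.6576; wedge = subsidy = 6.
The triangle = ½ × 0.6576 × 6 = 1.97.

1.97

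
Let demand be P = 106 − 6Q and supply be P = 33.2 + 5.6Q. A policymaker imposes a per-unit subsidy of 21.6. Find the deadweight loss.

20.11

Competitive equilibrium: 106 − 6Q = 33.2 + 5.6Q → Q* = 6.2759, P* = 68.3448.
The subsidy lowers effective supply by 21.6: P = 11.6 + 5.6Q.
New quantity: 106 − 6Q = 11.6 + 5.6Q → Q' = 8.1379.
Overproduction ΔQ = 8.1379 − 6.2759 = 1.862; wedge = subsidy = 21.6.
Welfare loss = ½ × 1.862 × 21.6 = 20.11.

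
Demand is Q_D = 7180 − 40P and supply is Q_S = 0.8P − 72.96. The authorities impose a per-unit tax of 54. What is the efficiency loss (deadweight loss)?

1143.53

In inverse form: demand P = 179.5 − 0.025Q, supply P = 91.2 + 1.25Q.
Competitive equilibrium: 179.5 − 0.025Q = 91.2 + 1.25Q → Q* = 69.2549, P* = 177.7686.
With the tax, the buyer price exceeds the seller price by 54: (179.5 − 0.025Q) − (91.2 + 1.25Q) = 54 → Q' = 26.902.
ΔQ = 69.2549 − 26.902 = 42.3529; the wedge equals the tax, 54.
Deadweight loss = ½ × 42.3529 × 54 = 1143.53.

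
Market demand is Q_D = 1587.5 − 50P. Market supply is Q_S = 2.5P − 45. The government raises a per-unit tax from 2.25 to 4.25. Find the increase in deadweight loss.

In inverse form: demand P = 31.75 − 0.02Q, supply P = 18 + 0.4Q.
Competitive equilibrium: 31.75 − 0.02Q = 18 + 0.4Q → Q* = 32.7381, P* = 31.0952.
For a per-unit tax t: ΔQ = t/0.42, so DWL = ½·t·(t/0.42) = t²/0.84.
At t = 2.25: DWL = 6.027. At t = 4.25: DWL = 21.503.
Increase = 21.503 − 6.027 = 15.48.

15.48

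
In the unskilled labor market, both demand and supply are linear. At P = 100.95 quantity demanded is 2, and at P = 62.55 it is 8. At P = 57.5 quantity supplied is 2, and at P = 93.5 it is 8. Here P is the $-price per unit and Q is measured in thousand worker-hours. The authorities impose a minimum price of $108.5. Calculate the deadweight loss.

Demand slope = (62.55 − 100.95)/(8 − 2) = −6.4, so P = 113.75 − 6.4Q.
Supply slope = (93.5 − 57.5)/(8 − 2) = 6, so P = 45.5 + 6Q.
Competitive equilibrium: 113.75 − 6.4Q = 45.5 + 6Q → Q* = 5.504, P* = 78.5242.
At the floor P = 108.5, quantity demanded = (113.75 − 108.5)/6.4 = 0.8203.
Sellers' marginal cost at Q' = 0.8203: 45.5 + 6·0.8203 = 50.4218.
ΔQ = 5.504 − 0.8203 = 4.6837; wedge = 108.5 − 50.4218 = 58.0782.
DWL = ½ × 4.6837 × 58.0782 = $136.01 thousand.

$136.01 thousand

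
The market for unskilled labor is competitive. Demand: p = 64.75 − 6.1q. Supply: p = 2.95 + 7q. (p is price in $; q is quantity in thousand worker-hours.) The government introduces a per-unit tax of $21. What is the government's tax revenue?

$65.40 thousand

Competitive equilibrium: 64.75 − 6.1q = 2.95 + 7q → q* = 4.7176, p* = 35.9729.
With the tax, the buyer price exceeds the seller price by 21: (64.75 − 6.1q) − (2.95 + 7q) = 21 → q' = 3.1145.
Tax revenue = 21 × 3.1145 = $65.40 thousand.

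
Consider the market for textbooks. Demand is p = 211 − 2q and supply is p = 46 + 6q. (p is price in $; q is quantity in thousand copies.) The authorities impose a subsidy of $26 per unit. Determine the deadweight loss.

Competitive equilibrium: 211 − 2q = 46 + 6q → q* = 20.625, p* = 169.75.
The subsidy lowers effective supply by 26: p = 20 + 6q.
New quantity: 211 − 2q = 20 + 6q → q' = 23.875.
Overproduction Δq = 23.875 − 20.625 = 3.25; wedge = subsidy = 26.
The triangle = ½ × 3.25 × 26 = $42.25 thousand.

$42.25 thousand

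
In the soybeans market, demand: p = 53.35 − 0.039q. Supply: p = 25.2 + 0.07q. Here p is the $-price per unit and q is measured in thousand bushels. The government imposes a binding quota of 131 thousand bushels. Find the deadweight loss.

Competitive equilibrium: 53.35 − 0.039q = 25.2 + 0.07q → q* = 258.2569, p* = 43.278.
At q = 131: demand price = 53.35 − 0.039·131 = 48.241; supply price = 25.2 + 0.07·131 = 34.37.
Δq = 258.2569 − 131 = 127.2569; wedge = 48.241 − 34.37 = 13.871.
Deadweight loss = ½ × 127.2569 × 13.871 = $882.59 thousand.

$882.59 thousand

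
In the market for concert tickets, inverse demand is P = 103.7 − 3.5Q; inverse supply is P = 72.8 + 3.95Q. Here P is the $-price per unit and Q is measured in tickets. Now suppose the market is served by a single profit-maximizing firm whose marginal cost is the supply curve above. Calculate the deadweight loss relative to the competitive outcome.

Competitive equilibrium: 103.7 − 3.5Q = 72.8 + 3.95Q → Q* = 4.1477, P* = 89.1832.
Marginal revenue: MR = 103.7 − 7Q. Set MR = MC: 103.7 − 7Q = 72.8 + 3.95Q → Q_m = 2.8219.
Price P_m = 103.7 − 3.5·2.8219 = 93.8234; MC(Q_m) = 72.8 + 3.95·2.8219 = 83.9465.
Competitive Q* = 4.1477, so ΔQ = 1.3258; wedge = 93.8234 − 83.9465 = 9.8769.
DWL = ½ × 1.3258 × 9.8769 = $6.55.

$6.55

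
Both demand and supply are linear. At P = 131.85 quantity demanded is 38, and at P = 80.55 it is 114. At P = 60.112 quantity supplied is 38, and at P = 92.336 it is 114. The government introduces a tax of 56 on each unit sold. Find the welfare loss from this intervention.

1426.75

Demand slope = (80.55 − 131.85)/(114 − 38) = −0.675, so P = 157.5 − 0.675Q.
Supply slope = (92.336 − 60.112)/(114 − 38) = 0.424, so P = 44 + 0.424Q.
Competitive equilibrium: 157.5 − 0.675Q = 44 + 0.424Q → Q* = 103.2757, P* = 87.7889.
With the tax, the buyer price exceeds the seller price by 56: (157.5 − 0.675Q) − (44 + 0.424Q) = 56 → Q' = 52.3203.
ΔQ = 103.2757 − 52.3203 = 50.9554; the wedge equals the tax, 56.
Deadweight loss = ½ × 50.9554 × 56 = 1426.75.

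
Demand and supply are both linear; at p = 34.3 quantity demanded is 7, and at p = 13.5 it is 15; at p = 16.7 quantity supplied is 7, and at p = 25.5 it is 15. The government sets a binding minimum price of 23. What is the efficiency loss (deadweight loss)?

Demand slope = (13.5 − 34.3)/(15 − 7) = −2.6, so p = 52.5 − 2.6q.
Supply slope = (25.5 − 16.7)/(15 − 7) = 1.1, so p = 9 + 1.1q.
Competitive equilibrium: 52.5 − 2.6q = 9 + 1.1q → q* = 11.7568, p* = 21.9324.
At the floor p = 23, quantity demanded = (52.5 − 23)/2.6 = 11.3462.
Sellers' marginal cost at q' = 11.3462: 9 + 1.1·11.3462 = 21.4808.
Δq = 11.7568 − 11.3462 = 0.4106; wedge = 23 − 21.4808 = 1.5192.
The triangle = ½ × 0.4106 × 1.5192 = 0.31.

0.31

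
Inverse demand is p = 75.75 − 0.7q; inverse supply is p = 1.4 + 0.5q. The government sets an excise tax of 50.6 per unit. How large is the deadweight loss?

1066.82

Competitive equilibrium: 75.75 − 0.7q = 1.4 + 0.5q → q* = 61.95833, p* = 32.37917.
With the tax, the buyer price exceeds the seller price by 50.6: (75.75 − 0.7q) − (1.4 + 0.5q) = 50.6 → q' = 19.79167.
Δq = 61.95833 − 19.79167 = 42.16666; the wedge equals the tax, 50.6.
Deadweight loss = ½ × 42.16666 × 50.6 = 1066.82.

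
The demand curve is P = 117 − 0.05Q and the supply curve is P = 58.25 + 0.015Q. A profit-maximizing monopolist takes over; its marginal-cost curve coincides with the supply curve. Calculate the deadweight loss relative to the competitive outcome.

Competitive equilibrium: 117 − 0.05Q = 58.25 + 0.015Q → Q* = 903.84615, P* = 71.80769.
Marginal revenue: MR = 117 − 0.1Q. Set MR = MC: 117 − 0.1Q = 58.25 + 0.015Q → Q_m = 510.86957.
Price P_m = 117 − 0.05·510.86957 = 91.45652; MC(Q_m) = 58.25 + 0.015·510.86957 = 65.91304.
Competitive Q* = 903.84615, so ΔQ = 392.97658; wedge = 91.45652 − 65.91304 = 25.54348.
Welfare loss = ½ × 392.97658 × 25.54348 = 5018.99.

5018.99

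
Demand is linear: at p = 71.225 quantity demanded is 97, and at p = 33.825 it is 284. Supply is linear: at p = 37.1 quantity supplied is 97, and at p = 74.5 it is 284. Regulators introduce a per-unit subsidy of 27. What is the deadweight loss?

911.25

Demand slope = (33.825 − 71.225)/(284 − 97) = −0.2, so p = 90.625 − 0.2q.
Supply slope = (74.5 − 37.1)/(284 − 97) = 0.2, so p = 17.7 + 0.2q.
Competitive equilibrium: 90.625 − 0.2q = 17.7 + 0.2q → q* = 182.3125, p* = 54.1625.
The subsidy lowers effective supply by 27: p = 0.2q − 9.3.
New quantity: 90.625 − 0.2q = 0.2q − 9.3 → q' = 249.8125.
Overproduction Δq = 249.8125 − 182.3125 = 67.5; wedge = subsidy = 27.
DWL = ½ × 67.5 × 27 = 911.25.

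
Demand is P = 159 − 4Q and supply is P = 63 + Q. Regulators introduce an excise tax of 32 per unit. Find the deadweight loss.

102.40

Competitive equilibrium: 159 − 4Q = 63 + Q → Q* = 19.2, P* = 82.2.
With the tax, the buyer price exceeds the seller price by 32: (159 − 4Q) − (63 + Q) = 32 → Q' = 12.8.
ΔQ = 19.2 − 12.8 = 6.4; the wedge equals the tax, 32.
DWL = ½ × 6.4 × 32 = 102.40.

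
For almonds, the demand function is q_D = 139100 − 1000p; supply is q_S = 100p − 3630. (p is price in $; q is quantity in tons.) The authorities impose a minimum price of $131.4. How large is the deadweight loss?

$14891.36

In inverse form: demand p = 139.1 − 0.001q, supply p = 36.3 + 0.01q.
Competitive equilibrium: 139.1 − 0.001q = 36.3 + 0.01q → q* = 9345.4545, p* = 129.7545.
At the floor p = 131.4, quantity demanded = (139.1 − 131.4)/0.001 = 7700.
Sellers' marginal cost at q' = 7700: 36.3 + 0.01·7700 = 113.3.
Δq = 9345.4545 − 7700 = 1645.4545; wedge = 131.4 − 113.3 = 18.1.
The triangle = ½ × 1645.4545 × 18.1 = $14891.36.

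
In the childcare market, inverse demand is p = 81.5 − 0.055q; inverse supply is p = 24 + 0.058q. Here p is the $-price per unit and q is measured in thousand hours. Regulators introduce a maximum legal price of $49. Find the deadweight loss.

Competitive equilibrium: 81.5 − 0.055q = 24 + 0.058q → q* = 508.8496, p* = 53.5133.
At the ceiling p = 49, quantity supplied = (49 − 24)/0.058 = 431.0345.
Willingness to pay at q' = 431.0345: 81.5 − 0.055·431.0345 = 57.7931.
Δq = 508.8496 − 431.0345 = 77.8151; wedge = 57.7931 − 49 = 8.7931.
The triangle = ½ × 77.8151 × 8.7931 = $342.12 thousand.

$342.12 thousand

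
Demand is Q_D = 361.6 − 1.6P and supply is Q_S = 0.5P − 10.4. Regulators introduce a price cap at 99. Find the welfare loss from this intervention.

2003.63

In inverse form: demand P = 226 − 0.625Q, supply P = 20.8 + 2Q.
Competitive equilibrium: 226 − 0.625Q = 20.8 + 2Q → Q* = 78.1714, P* = 177.1429.
At the ceiling P = 99, quantity supplied = (99 − 20.8)/2 = 39.1.
Willingness to pay at Q' = 39.1: 226 − 0.625·39.1 = 201.5625.
ΔQ = 78.1714 − 39.1 = 39.0714; wedge = 201.5625 − 99 = 102.5625.
DWL = ½ × 39.0714 × 102.5625 = 2003.63.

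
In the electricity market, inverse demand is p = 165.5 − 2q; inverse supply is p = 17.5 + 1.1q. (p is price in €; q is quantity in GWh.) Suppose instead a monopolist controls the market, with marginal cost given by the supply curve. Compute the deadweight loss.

Competitive equilibrium: 165.5 − 2q = 17.5 + 1.1q → q* = 47.7419, p* = 70.0161.
Marginal revenue: MR = 165.5 − 4q. Set MR = MC: 165.5 − 4q = 17.5 + 1.1q → q_m = 29.0196.
Price p_m = 165.5 − 2·29.0196 = 107.4608; MC(q_m) = 17.5 + 1.1·29.0196 = 49.4216.
Competitive q* = 47.7419, so Δq = 18.7223; wedge = 107.4608 − 49.4216 = 58.0392.
The triangle = ½ × 18.7223 × 58.0392 = €543.31.

€543.31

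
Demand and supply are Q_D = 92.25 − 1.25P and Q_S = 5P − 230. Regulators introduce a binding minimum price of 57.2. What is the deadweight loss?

24.85

In inverse form: demand P = 73.8 − 0.8Q, supply P = 46 + 0.2Q.
Competitive equilibrium: 73.8 − 0.8Q = 46 + 0.2Q → Q* = 27.8, P* = 51.56.
At the floor P = 57.2, quantity demanded = (73.8 − 57.2)/0.8 = 20.75.
Sellers' marginal cost at Q' = 20.75: 46 + 0.2·20.75 = 50.15.
ΔQ = 27.8 − 20.75 = 7.05; wedge = 57.2 − 50.15 = 7.05.
DWL = ½ × 7.05 × 7.05 = 24.85.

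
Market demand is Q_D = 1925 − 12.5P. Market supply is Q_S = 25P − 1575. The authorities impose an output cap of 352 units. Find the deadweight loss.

In inverse form: demand P = 154 − 0.08Q, supply P = 63 + 0.04Q.
Competitive equilibrium: 154 − 0.08Q = 63 + 0.04Q → Q* = 758.3333, P* = 93.3333.
At Q = 352: demand price = 154 − 0.08·352 = 125.84; supply price = 63 + 0.04·352 = 77.08.
ΔQ = 758.3333 − 352 = 406.3333; wedge = 125.84 − 77.08 = 48.76.
Welfare loss = ½ × 406.3333 × 48.76 = 9906.41.

9906.41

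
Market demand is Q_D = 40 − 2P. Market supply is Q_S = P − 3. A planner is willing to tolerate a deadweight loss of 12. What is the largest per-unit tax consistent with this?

6

In inverse form: demand P = 20 − 0.5Q, supply P = 3 + Q.
Competitive equilibrium: 20 − 0.5Q = 3 + Q → Q* = 11.3333, P* = 14.3333.
A tax t gives ΔQ = t/1.5 and wedge t, so DWL = t²/3.
t²/3 = 12 → t² = 36 → t = 6.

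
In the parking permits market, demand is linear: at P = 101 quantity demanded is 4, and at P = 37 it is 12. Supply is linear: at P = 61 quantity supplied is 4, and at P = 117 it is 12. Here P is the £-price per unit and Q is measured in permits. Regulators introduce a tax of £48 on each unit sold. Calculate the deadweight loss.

£76.80

Demand slope = (37 − 101)/(12 − 4) = −8, so P = 133 − 8Q.
Supply slope = (117 − 61)/(12 − 4) = 7, so P = 33 + 7Q.
Competitive equilibrium: 133 − 8Q = 33 + 7Q → Q* = 6.6667, P* = 79.6667.
With the tax, the buyer price exceeds the seller price by 48: (133 − 8Q) − (33 + 7Q) = 48 → Q' = 3.4667.
ΔQ = 6.6667 − 3.4667 = 3.2; the wedge equals the tax, 48.
The triangle = ½ × 3.2 × 48 = £76.80.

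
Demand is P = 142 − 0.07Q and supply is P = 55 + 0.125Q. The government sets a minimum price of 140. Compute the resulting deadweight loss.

17001.57

Competitive equilibrium: 142 − 0.07Q = 55 + 0.125Q → Q* = 446.15385, P* = 110.76923.
At the floor P = 140, quantity demanded = (142 − 140)/0.07 = 28.57143.
Sellers' marginal cost at Q' = 28.57143: 55 + 0.125·28.57143 = 58.57143.
ΔQ = 446.15385 − 28.57143 = 417.58242; wedge = 140 − 58.57143 = 81.42857.
Welfare loss = ½ × 417.58242 × 81.42857 = 17001.57.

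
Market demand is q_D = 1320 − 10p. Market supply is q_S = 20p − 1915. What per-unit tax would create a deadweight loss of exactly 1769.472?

23.04

In inverse form: demand p = 132 − 0.1q, supply p = 95.75 + 0.05q.
Competitive equilibrium: 132 − 0.1q = 95.75 + 0.05q → q* = 241.6667, p* = 107.8333.
A tax t gives Δq = t/0.15 and wedge t, so DWL = t²/0.3.
t²/0.3 = 1769.472 → t² = 530.8416 → t = 23.04.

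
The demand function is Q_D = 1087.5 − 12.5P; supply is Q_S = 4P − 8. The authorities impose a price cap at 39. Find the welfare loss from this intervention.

In inverse form: demand P = 87 − 0.08Q, supply P = 2 + 0.25Q.
Competitive equilibrium: 87 − 0.08Q = 2 + 0.25Q → Q* = 257.5758, P* = 66.3939.
At the ceiling P = 39, quantity supplied = (39 − 2)/0.25 = 148.
Willingness to pay at Q' = 148: 87 − 0.08·148 = 75.16.
ΔQ = 257.5758 − 148 = 109.5758; wedge = 75.16 − 39 = 36.16.
Deadweight loss = ½ × 109.5758 × 36.16 = 1981.13.

1981.13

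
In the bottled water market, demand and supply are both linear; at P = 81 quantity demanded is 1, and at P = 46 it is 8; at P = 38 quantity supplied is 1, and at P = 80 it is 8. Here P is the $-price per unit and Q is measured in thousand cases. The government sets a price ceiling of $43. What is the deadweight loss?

Demand slope = (46 − 81)/(8 − 1) = −5, so P = 86 − 5Q.
Supply slope = (80 − 38)/(8 − 1) = 6, so P = 32 + 6Q.
Competitive equilibrium: 86 − 5Q = 32 + 6Q → Q* = 4.9091, P* = 61.4545.
At the ceiling P = 43, quantity supplied = (43 − 32)/6 = 1.8333.
Willingness to pay at Q' = 1.8333: 86 − 5·1.8333 = 76.8335.
ΔQ = 4.9091 − 1.8333 = 3.0758; wedge = 76.8335 − 43 = 33.8335.
Welfare loss = ½ × 3.0758 × 33.8335 = $52.03 thousand.

$52.03 thousand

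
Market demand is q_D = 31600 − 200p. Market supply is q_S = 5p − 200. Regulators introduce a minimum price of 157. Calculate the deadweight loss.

In inverse form: demand p = 158 − 0.005q, supply p = 40 + 0.2q.
Competitive equilibrium: 158 − 0.005q = 40 + 0.2q → q* = 575.6098, p* = 155.122.
At the floor p = 157, quantity demanded = (158 − 157)/0.005 = 200.
Sellers' marginal cost at q' = 200: 40 + 0.2·200 = 80.
Δq = 575.6098 − 200 = 375.6098; wedge = 157 − 80 = 77.
Welfare loss = ½ × 375.6098 × 77 = 14460.98.

14460.98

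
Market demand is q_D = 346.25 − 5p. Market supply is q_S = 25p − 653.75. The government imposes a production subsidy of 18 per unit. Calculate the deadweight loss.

675

In inverse form: demand p = 69.25 − 0.2q, supply p = 26.15 + 0.04q.
Competitive equilibrium: 69.25 − 0.2q = 26.15 + 0.04q → q* = 179.5833, p* = 33.3333.
The subsidy lowers effective supply by 18: p = 8.15 + 0.04q.
New quantity: 69.25 − 0.2q = 8.15 + 0.04q → q' = 254.5833.
Overproduction Δq = 254.5833 − 179.5833 = 75; wedge = subsidy = 18.
Deadweight loss = ½ × 75 × 18 = 675.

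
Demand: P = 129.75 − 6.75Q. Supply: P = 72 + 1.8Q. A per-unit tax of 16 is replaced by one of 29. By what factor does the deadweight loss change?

3.285

Competitive equilibrium: 129.75 − 6.75Q = 72 + 1.8Q → Q* = 6.7544, P* = 84.1579.
For a per-unit tax t: ΔQ = t/8.55, so DWL = ½·t·(t/8.55) = t²/17.1.
At t = 16: DWL = 14.971. At t = 29: DWL = 49.181.
Ratio = (29/16)² = 3.285.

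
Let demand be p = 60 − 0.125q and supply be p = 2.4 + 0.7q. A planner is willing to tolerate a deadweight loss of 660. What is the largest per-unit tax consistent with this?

Competitive equilibrium: 60 − 0.125q = 2.4 + 0.7q → q* = 69.8182, p* = 51.2727.
A tax t gives Δq = t/0.825 and wedge t, so DWL = t²/1.65.
t²/1.65 = 660 → t² = 1089 → t = 33.

33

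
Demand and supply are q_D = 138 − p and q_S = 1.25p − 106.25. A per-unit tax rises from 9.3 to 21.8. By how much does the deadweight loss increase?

107.99

In inverse form: demand p = 138 − q, supply p = 85 + 0.8q.
Competitive equilibrium: 138 − q = 85 + 0.8q → q* = 29.4444, p* = 108.5556.
For a per-unit tax t: Δq = t/1.8, so DWL = ½·t·(t/1.8) = t²/3.6.
At t = 9.3: DWL = 24.025. At t = 21.8: DWL = 132.011.
Increase = 132.011 − 24.025 = 107.99.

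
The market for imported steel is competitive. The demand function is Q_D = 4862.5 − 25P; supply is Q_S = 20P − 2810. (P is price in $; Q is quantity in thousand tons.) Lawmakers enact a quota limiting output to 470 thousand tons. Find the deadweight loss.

In inverse form: demand P = 194.5 − 0.04Q, supply P = 140.5 + 0.05Q.
Competitive equilibrium: 194.5 − 0.04Q = 140.5 + 0.05Q → Q* = 600, P* = 170.5.
At Q = 470: demand price = 194.5 − 0.04·470 = 175.7; supply price = 140.5 + 0.05·470 = 164.
ΔQ = 600 − 470 = 130; wedge = 175.7 − 164 = 11.7.
Welfare loss = ½ × 130 × 11.7 = $760.50 thousand.

$760.50 thousand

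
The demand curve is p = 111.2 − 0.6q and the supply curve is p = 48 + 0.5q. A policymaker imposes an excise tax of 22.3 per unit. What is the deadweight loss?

Competitive equilibrium: 111.2 − 0.6q = 48 + 0.5q → q* = 57.4545, p* = 76.7273.
With the tax, the buyer price exceeds the seller price by 22.3: (111.2 − 0.6q) − (48 + 0.5q) = 22.3 → q' = 37.1818.
Δq = 57.4545 − 37.1818 = 20.2727; the wedge equals the tax, 22.3.
The triangle = ½ × 20.2727 × 22.3 = 226.04.

226.04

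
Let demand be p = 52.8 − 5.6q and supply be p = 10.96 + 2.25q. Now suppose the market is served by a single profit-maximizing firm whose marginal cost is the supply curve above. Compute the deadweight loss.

19.33

Competitive equilibrium: 52.8 − 5.6q = 10.96 + 2.25q → q* = 5.3299, p* = 22.9524.
Marginal revenue: MR = 52.8 − 11.2q. Set MR = MC: 52.8 − 11.2q = 10.96 + 2.25q → q_m = 3.1108.
Price p_m = 52.8 − 5.6·3.1108 = 35.3795; MC(q_m) = 10.96 + 2.25·3.1108 = 17.9593.
Competitive q* = 5.3299, so Δq = 2.2191; wedge = 35.3795 − 17.9593 = 17.4202.
DWL = ½ × 2.2191 × 17.4202 = 19.33.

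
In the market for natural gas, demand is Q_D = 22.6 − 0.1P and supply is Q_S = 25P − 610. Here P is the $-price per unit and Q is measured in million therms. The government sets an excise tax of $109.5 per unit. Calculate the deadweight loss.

$597.12 million

In inverse form: demand P = 226 − 10Q, supply P = 24.4 + 0.04Q.
Competitive equilibrium: 226 − 10Q = 24.4 + 0.04Q → Q* = 20.07968, P* = 25.20319.
With the tax, the buyer price exceeds the seller price by 109.5: (226 − 10Q) − (24.4 + 0.04Q) = 109.5 → Q' = 9.17331.
ΔQ = 20.07968 − 9.17331 = 10.90637; the wedge equals the tax, 109.5.
Deadweight loss = ½ × 10.90637 × 109.5 = $597.12 million.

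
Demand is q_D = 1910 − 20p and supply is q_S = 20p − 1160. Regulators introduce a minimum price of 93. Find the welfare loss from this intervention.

In inverse form: demand p = 95.5 − 0.05q, supply p = 58 + 0.05q.
Competitive equilibrium: 95.5 − 0.05q = 58 + 0.05q → q* = 375, p* = 76.75.
At the floor p = 93, quantity demanded = (95.5 − 93)/0.05 = 50.
Sellers' marginal cost at q' = 50: 58 + 0.05·50 = 60.5.
Δq = 375 − 50 = 325; wedge = 93 − 60.5 = 32.5.
Welfare loss = ½ × 325 × 32.5 = 5281.25.

5281.25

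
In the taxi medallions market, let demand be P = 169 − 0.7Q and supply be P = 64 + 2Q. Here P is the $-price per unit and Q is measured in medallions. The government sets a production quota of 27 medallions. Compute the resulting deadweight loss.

$190.82

Competitive equilibrium: 169 − 0.7Q = 64 + 2Q → Q* = 38.8889, P* = 141.7778.
At Q = 27: demand price = 169 − 0.7·27 = 150.1; supply price = 64 + 2·27 = 118.
ΔQ = 38.8889 − 27 = 11.8889; wedge = 150.1 − 118 = 32.1.
DWL = ½ × 11.8889 × 32.1 = $190.82.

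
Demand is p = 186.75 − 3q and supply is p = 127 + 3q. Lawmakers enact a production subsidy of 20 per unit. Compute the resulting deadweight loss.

Competitive equilibrium: 186.75 − 3q = 127 + 3q → q* = 9.9583, p* = 156.875.
The subsidy lowers effective supply by 20: p = 107 + 3q.
New quantity: 186.75 − 3q = 107 + 3q → q' = 13.2917.
Overproduction Δq = 13.2917 − 9.9583 = 3.3334; wedge = subsidy = 20.
Welfare loss = ½ × 3.3334 × 20 = 33.33.

33.33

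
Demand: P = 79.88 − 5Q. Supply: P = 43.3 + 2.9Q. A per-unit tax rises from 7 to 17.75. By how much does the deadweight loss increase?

16.84

Competitive equilibrium: 79.88 − 5Q = 43.3 + 2.9Q → Q* = 4.6304, P* = 56.7281.
For a per-unit tax t: ΔQ = t/7.9, so DWL = ½·t·(t/7.9) = t²/15.8.
At t = 7: DWL = 3.101. At t = 17.75: DWL = 19.941.
Increase = 19.941 − 3.101 = 16.84.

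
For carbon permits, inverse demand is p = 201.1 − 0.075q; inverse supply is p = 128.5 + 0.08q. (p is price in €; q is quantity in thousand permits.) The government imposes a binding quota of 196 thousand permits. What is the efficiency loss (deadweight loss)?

€5750.09 thousand

Competitive equilibrium: 201.1 − 0.075q = 128.5 + 0.08q → q* = 468.3871, p* = 165.971.
At q = 196: demand price = 201.1 − 0.075·196 = 186.4; supply price = 128.5 + 0.08·196 = 144.18.
Δq = 468.3871 − 196 = 272.3871; wedge = 186.4 − 144.18 = 42.22.
Welfare loss = ½ × 272.3871 × 42.22 = €5750.09 thousand.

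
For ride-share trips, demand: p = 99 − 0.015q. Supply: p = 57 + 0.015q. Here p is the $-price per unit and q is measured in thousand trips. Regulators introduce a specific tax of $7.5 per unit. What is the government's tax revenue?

Competitive equilibrium: 99 − 0.015q = 57 + 0.015q → q* = 1400, p* = 78.
With the tax, the buyer price exceeds the seller price by 7.5: (99 − 0.015q) − (57 + 0.015q) = 7.5 → q' = 1150.
Tax revenue = 7.5 × 1150 = $8625 thousand.

$8625 thousand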